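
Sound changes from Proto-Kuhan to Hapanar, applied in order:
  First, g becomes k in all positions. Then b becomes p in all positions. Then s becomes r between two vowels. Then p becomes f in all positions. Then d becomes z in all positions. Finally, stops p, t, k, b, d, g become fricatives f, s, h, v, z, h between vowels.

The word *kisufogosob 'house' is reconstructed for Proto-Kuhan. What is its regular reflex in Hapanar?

kirufohorof

Hapanar: *kisufogosob
  kisufogosob → kisufokosob   [unconditioned shift]
  kisufokosob → kisufokosop   [unconditioned shift]
  kisufokosop → kirufokorop   [rhotacism]
  kirufokorop → kirufokorof   [unconditioned shift]
  kirufokorof (rule 5 does not apply)
  kirufokorof → kirufohorof   [intervocalic lenition]
  giving Hapanar kirufohorof.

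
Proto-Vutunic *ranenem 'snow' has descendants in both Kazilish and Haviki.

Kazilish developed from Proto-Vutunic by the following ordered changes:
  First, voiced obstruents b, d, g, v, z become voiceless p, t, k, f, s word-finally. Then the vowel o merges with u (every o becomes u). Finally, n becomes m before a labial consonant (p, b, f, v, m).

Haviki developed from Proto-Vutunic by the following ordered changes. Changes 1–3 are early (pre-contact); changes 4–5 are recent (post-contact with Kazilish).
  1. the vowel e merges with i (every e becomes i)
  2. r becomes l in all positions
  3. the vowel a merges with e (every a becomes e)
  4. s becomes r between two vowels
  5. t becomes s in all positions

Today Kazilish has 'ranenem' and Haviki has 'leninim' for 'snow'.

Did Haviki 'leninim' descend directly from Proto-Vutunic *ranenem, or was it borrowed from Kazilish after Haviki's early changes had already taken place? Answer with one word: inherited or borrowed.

If inherited, *ranenem would pass through all of Haviki's changes:
Haviki: *ranenem
  ranenem → raninim   [vowel merger]
  raninim → laninim   [unconditioned shift]
  laninim → leninim   [vowel merger]
  leninim (rule 4 does not apply)
  leninim (rule 5 does not apply)
  giving Haviki leninim.
If borrowed from Kazilish 'ranenem' after the early changes, it would undergo only the recent ones:
  rule 4 (rhotacism): no change (ranenem)
  rule 5 (unconditioned shift): no change (ranenem)
  ⇒ as a loan: ranenem
Haviki 'leninim' matches the inherited outcome exactly, so it is an inherited cognate, not a loan.

inherited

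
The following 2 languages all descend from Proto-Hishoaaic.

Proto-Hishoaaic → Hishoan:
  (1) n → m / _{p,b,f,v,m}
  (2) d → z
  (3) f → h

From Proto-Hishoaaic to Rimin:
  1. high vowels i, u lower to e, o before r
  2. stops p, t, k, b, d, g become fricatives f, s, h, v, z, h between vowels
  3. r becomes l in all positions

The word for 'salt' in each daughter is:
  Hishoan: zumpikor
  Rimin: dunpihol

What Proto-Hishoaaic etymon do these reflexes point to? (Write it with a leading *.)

Position 8: Hishoan has r, Rimin has l. Hishoan preserves r here (none of its changes turn any other segment into r), so the proto-segment is *r.
Position 3: Hishoan has m, Rimin has n. Rimin preserves n here (none of its changes turn any other segment into n), so the proto-segment is *n.
Position 6: Hishoan has k, Rimin has h. Hishoan preserves k here (none of its changes turn any other segment into k), so the proto-segment is *k.
Continuing position by position gives *dunpikor; check it forward:
Hishoan: *dunpikor > dumpikor > zumpikor  (by nasal place assimilation, unconditioned shift)
Rimin: start from *dunpikor.
  rule 1: no change — dunpikor
  rule 2 (intervocalic lenition): dunpikor → dunpihor
  rule 3 (unconditioned shift): dunpihor → dunpihol
  ⇒ Rimin dunpihol
*dunpikor is the unique common source.

*dunpikor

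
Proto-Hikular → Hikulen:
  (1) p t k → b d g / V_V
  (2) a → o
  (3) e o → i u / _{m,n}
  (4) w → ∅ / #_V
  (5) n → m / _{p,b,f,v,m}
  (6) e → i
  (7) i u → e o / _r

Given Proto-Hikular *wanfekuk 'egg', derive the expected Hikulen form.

Hikulen: *wanfekuk
  wanfekuk → wanfeguk   [intervocalic voicing]
  wanfeguk → wonfeguk   [vowel merger]
  wonfeguk → wunfeguk   [pre-nasal raising]
  wunfeguk → unfeguk   [glide loss]
  unfeguk → umfeguk   [nasal place assimilation]
  umfeguk → umfiguk   [vowel merger]
  umfiguk (rule 7 does not apply)
  giving Hikulen umfiguk.

umfiguk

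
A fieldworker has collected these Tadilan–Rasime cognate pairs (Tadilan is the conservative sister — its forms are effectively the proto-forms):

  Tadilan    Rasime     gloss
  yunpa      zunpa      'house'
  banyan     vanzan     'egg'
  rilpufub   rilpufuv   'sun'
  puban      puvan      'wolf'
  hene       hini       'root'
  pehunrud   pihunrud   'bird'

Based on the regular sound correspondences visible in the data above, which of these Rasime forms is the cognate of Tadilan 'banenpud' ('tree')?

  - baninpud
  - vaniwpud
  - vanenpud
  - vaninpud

banyan ~ vanzan — Tadilan b corresponds to Rasime v word-initially before a back vowel.
hene ~ hini — Tadilan e corresponds to Rasime i after a consonant, before a nasal.
Applying these to Tadilan 'banenpud':
  banenpud → vanenpud   (b→v word-initially before a back vowel)
  vanenpud → vaninpud   (e→i after a consonant, before a nasal)
So the Rasime cognate is 'vaninpud'.

vaninpud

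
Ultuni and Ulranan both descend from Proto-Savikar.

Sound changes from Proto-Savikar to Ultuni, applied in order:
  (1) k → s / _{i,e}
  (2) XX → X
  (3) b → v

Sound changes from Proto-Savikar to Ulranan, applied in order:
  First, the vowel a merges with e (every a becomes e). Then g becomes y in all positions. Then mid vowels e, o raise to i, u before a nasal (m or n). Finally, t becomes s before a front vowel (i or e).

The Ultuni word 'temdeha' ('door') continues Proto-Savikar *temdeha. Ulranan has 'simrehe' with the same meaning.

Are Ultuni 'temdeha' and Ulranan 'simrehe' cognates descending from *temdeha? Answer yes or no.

no

Derive the expected Ulranan reflex of *temdeha:
Ulranan: *temdeha > temdehe > timdehe > simdehe  (by vowel merger, pre-nasal raising, palatalisation)
The regular Ulranan reflex would be 'simdehe', but the attested form is 'simrehe'. The correspondence is irregular, so they are not cognates (the Ulranan form has a different source).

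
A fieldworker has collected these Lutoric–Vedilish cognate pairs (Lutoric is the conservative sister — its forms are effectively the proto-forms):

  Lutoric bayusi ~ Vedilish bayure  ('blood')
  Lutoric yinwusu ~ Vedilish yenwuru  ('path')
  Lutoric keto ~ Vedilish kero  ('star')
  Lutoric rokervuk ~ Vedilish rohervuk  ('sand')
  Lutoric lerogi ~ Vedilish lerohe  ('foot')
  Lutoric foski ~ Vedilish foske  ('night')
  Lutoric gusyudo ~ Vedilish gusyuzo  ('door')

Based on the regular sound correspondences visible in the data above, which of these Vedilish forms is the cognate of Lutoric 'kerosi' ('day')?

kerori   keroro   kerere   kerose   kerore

kerore

bayusi ~ bayure — Lutoric s corresponds to Vedilish r between vowels (before a front vowel).
bayusi ~ bayure, lerogi ~ lerohe — Lutoric i corresponds to Vedilish e word-finally.
Applying these to Lutoric 'kerosi':
  kerosi → kerori   (s→r between vowels (before a front vowel))
  kerori → kerore   (i→e word-finally)
So the Vedilish cognate is 'kerore'.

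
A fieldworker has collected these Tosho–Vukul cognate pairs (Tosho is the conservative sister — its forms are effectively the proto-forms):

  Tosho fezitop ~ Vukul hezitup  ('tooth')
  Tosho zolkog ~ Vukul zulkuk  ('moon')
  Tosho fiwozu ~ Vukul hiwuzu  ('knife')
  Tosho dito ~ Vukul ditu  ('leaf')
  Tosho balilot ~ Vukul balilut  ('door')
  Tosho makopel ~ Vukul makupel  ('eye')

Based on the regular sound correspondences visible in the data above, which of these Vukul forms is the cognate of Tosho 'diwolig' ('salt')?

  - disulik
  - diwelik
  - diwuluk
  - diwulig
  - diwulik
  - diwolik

diwulik

zolkog ~ zulkuk, fiwozu ~ hiwuzu — Tosho o corresponds to Vukul u after a consonant, before a consonant other than r, m, n, p, b, f, v.
zolkog ~ zulkuk — Tosho g corresponds to Vukul k word-finally.
Applying these to Tosho 'diwolig':
  diwolig → diwulig   (o→u after a consonant, before a consonant other than r, m, n, p, b, f, v)
  diwulig → diwulik   (g→k word-finally)
So the Vukul cognate is 'diwulik'.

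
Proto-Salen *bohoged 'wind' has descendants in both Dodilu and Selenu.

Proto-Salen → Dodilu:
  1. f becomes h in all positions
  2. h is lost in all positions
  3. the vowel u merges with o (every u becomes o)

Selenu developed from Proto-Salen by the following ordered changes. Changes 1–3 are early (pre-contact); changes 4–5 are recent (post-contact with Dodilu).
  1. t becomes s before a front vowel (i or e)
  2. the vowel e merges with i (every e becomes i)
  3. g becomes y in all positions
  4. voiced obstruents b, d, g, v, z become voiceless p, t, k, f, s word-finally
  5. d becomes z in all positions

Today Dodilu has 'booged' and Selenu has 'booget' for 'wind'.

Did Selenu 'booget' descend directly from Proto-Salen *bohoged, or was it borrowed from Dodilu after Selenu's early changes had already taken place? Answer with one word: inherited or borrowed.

borrowed

If inherited, *bohoged would pass through all of Selenu's changes:
Selenu: *bohoged
  bohoged (rule 1 does not apply)
  bohoged → bohogid   [vowel merger]
  bohogid → bohoyid   [unconditioned shift]
  bohoyid → bohoyit   [final devoicing]
  bohoyit (rule 5 does not apply)
  giving Selenu bohoyit.
If borrowed from Dodilu 'booged' after the early changes, it would undergo only the recent ones:
  rule 4 (final devoicing): booged → booget
  rule 5 (unconditioned shift): no change (booget)
  ⇒ as a loan: booget
Selenu 'booget' matches the loan outcome 'booget', not the inherited 'bohoyit' — it skipped the early Selenu changes, so it was borrowed from Dodilu.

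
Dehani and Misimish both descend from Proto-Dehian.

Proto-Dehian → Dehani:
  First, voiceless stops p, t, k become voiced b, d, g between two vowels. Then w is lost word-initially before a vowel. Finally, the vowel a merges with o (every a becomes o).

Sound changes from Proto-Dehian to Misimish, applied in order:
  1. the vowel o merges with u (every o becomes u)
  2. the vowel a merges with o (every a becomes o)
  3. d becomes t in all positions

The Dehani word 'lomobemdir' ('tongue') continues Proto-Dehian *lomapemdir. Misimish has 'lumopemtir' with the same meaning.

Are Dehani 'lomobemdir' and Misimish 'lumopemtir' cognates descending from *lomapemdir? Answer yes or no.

Derive the expected Misimish reflex of *lomapemdir:
Misimish: *lomapemdir
  lomapemdir → lumapemdir   [vowel merger]
  lumapemdir → lumopemdir   [vowel merger]
  lumopemdir → lumopemtir   [unconditioned shift]
  giving Misimish lumopemtir.
Misimish 'lumopemtir' matches the regular reflex exactly, so the pair is cognate.

yes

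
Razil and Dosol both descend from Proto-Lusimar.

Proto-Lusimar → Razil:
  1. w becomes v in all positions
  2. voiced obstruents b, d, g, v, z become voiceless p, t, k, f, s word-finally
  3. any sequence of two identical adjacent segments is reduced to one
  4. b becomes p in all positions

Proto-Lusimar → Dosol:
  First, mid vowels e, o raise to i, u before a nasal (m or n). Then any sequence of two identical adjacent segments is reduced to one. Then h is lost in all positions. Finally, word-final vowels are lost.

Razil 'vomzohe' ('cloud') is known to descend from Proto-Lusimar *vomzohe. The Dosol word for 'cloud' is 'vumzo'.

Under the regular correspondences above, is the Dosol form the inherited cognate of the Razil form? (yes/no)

Derive the expected Dosol reflex of *vomzohe:
Dosol: start from *vomzohe.
  rule 1 (pre-nasal raising): vomzohe → vumzohe
  rule 2: no change — vumzohe
  rule 3 (h-loss): vumzohe → vumzoe
  rule 4 (apocope): vumzoe → vumzo
  ⇒ Dosol vumzo
Dosol 'vumzo' matches the regular reflex exactly, so the pair is cognate.

yes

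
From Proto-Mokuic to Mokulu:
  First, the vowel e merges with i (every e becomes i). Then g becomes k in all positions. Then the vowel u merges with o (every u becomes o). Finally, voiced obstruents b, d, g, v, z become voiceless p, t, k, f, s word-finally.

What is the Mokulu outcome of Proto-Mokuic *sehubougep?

Mokulu: *sehubougep > sihubougip > sihuboukip > sihobookip  (by vowel merger, unconditioned shift, vowel merger)

sihobookip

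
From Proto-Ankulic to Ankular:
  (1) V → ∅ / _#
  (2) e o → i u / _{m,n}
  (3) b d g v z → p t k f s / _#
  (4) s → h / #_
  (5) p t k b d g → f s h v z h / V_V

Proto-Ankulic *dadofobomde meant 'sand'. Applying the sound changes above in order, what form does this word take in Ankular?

Ankular: *dadofobomde
  dadofobomde → dadofobomd   [apocope]
  dadofobomd → dadofobumd   [pre-nasal raising]
  dadofobumd → dadofobumt   [final devoicing]
  dadofobumt (rule 4 does not apply)
  dadofobumt → dazofovumt   [intervocalic lenition]
  giving Ankular dazofovumt.

dazofovumt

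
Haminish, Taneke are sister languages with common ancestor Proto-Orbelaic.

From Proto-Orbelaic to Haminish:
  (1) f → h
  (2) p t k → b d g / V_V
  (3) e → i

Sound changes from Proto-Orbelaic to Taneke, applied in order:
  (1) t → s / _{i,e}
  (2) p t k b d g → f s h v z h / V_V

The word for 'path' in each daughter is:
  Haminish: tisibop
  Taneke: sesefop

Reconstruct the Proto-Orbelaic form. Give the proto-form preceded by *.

*tesepop

Position 2: Haminish has i, Taneke has e. Taneke preserves e here (none of its changes turn any other segment into e), so the proto-segment is *e.
Position 4: Haminish has i, Taneke has e. Taneke preserves e here (none of its changes turn any other segment into e), so the proto-segment is *e.
Position 1: Haminish has t, Taneke has s. Haminish preserves t here (none of its changes turn any other segment into t), so the proto-segment is *t.
This points to *tesepop. Verify forward in each daughter:
Haminish: *tesepop > tesebop > tisibop  (by intervocalic voicing, vowel merger)
Taneke: *tesepop > sesepop > sesefop  (by palatalisation, intervocalic lenition)
No other proto-form is consistent with every reflex, so the reconstruction is *tesepop.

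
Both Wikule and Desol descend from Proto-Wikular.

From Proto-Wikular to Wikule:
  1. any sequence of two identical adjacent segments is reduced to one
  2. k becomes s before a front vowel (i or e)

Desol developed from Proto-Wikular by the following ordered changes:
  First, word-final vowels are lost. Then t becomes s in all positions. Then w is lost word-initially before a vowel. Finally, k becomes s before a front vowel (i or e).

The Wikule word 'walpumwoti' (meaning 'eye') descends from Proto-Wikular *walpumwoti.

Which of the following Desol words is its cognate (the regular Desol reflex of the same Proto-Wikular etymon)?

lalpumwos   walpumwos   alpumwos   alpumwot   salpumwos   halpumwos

alpumwos

Desol: *walpumwoti
  walpumwoti → walpumwot   [apocope]
  walpumwot → walpumwos   [unconditioned shift]
  walpumwos → alpumwos   [glide loss]
  alpumwos (rule 4 does not apply)
  giving Desol alpumwos.
Among the options, 'alpumwos' alone shows every Desol change applied in order.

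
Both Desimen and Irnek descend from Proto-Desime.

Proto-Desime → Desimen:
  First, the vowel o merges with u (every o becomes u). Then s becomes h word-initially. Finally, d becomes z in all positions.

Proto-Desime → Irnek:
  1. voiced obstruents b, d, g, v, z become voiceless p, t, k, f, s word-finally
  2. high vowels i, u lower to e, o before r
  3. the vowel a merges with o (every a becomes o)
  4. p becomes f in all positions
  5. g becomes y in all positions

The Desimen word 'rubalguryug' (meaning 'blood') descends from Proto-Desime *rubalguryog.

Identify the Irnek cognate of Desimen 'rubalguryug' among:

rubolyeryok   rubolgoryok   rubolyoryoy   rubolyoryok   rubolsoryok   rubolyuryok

Irnek: *rubalguryog > rubalguryok > rubalgoryok > rubolgoryok > rubolyoryok  (by final devoicing, pre-rhotic lowering, vowel merger, unconditioned shift)
Only 'rubolyoryok' matches the regular Irnek development of *rubalguryog.

rubolyoryok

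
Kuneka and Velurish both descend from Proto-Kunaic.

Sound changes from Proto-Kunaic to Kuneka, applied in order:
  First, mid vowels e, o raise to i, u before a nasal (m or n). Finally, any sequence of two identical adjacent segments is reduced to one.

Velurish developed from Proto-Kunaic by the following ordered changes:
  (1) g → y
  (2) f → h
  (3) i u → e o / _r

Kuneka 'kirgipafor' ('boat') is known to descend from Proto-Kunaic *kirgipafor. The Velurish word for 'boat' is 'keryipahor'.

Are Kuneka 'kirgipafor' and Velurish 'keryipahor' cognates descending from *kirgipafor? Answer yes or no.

Derive the expected Velurish reflex of *kirgipafor:
Velurish: start from *kirgipafor.
  rule 1 (unconditioned shift): kirgipafor → kiryipafor
  rule 2 (unconditioned shift): kiryipafor → kiryipahor
  rule 3 (pre-rhotic lowering): kiryipahor → keryipahor
  ⇒ Velurish keryipahor
Velurish 'keryipahor' matches the regular reflex exactly, so the pair is cognate.

yes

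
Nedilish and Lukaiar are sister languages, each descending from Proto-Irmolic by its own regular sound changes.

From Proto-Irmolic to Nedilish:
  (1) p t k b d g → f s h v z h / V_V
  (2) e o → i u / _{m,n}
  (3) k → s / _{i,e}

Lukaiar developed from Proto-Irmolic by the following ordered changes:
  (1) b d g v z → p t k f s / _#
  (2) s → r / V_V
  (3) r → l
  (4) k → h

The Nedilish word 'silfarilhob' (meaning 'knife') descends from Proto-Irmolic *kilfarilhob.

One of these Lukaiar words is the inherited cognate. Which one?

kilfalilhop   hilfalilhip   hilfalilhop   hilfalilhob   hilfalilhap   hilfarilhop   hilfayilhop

Lukaiar: *kilfarilhob > kilfarilhop > kilfalilhop > hilfalilhop  (by final devoicing, unconditioned shift, unconditioned shift)
Among the options, 'hilfalilhop' alone shows every Lukaiar change applied in order.

hilfalilhop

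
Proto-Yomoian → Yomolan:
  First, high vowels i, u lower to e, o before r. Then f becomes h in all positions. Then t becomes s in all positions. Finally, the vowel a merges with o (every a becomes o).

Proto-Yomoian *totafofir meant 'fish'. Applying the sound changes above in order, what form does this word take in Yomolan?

Yomolan: *totafofir > totafofer > totahoher > sosahoher > sosohoher  (by pre-rhotic lowering, unconditioned shift, unconditioned shift, vowel merger)

sosohoher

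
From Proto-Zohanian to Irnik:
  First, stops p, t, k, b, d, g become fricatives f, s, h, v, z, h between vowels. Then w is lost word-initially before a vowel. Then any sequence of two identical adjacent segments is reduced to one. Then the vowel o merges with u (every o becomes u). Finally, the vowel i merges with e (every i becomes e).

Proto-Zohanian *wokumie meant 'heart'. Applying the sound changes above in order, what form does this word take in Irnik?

Irnik: *wokumie > wohumie > ohumie > uhumie > uhumee  (by intervocalic lenition, glide loss, vowel merger, vowel merger)

uhumee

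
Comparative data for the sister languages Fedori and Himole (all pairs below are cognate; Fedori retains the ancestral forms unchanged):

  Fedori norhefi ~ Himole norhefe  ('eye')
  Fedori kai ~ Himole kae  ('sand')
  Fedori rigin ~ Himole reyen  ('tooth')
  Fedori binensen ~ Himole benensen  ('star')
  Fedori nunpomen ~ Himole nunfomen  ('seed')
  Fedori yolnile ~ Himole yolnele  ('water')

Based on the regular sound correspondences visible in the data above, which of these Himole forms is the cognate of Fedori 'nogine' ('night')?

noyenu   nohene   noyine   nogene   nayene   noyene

noyene

rigin ~ reyen — Fedori g corresponds to Himole y between vowels (before a front vowel).
rigin ~ reyen, binensen ~ benensen — Fedori i corresponds to Himole e after a consonant, before a nasal.
Applying these to Fedori 'nogine':
  nogine → noyine   (g→y between vowels (before a front vowel))
  noyine → noyene   (i→e after a consonant, before a nasal)
So the Himole cognate is 'noyene'.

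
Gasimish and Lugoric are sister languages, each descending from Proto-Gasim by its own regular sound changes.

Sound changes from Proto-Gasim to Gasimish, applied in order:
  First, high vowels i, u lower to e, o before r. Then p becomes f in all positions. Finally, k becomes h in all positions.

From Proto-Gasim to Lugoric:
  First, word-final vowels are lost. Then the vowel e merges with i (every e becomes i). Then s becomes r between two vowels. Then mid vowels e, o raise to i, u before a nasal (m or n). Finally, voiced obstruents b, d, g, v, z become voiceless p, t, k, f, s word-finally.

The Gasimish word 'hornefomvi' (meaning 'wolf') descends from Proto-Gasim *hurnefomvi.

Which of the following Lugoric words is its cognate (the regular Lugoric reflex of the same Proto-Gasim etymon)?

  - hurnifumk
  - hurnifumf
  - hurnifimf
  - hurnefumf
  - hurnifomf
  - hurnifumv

hurnifumf

Lugoric: *hurnefomvi > hurnefomv > hurnifomv > hurnifumv > hurnifumf  (by apocope, vowel merger, pre-nasal raising, final devoicing)
The other candidates each miss or misapply at least one Lugoric change.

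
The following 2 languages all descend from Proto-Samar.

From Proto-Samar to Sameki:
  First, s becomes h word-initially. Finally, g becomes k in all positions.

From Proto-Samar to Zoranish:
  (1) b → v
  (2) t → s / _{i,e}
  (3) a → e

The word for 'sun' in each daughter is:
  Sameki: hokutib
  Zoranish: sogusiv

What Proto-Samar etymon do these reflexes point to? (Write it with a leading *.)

Position 5: Sameki has t, Zoranish has s. Sameki preserves t here (none of its changes turn any other segment into t), so the proto-segment is *t.
Position 1: Sameki has h, Zoranish has s. Taking the neighbouring segments as reconstructed: Sameki h could go back to *s or *h; Zoranish s can only go back to *s — the one source consistent with every daughter is *s.
Verify the candidate proto-form against each daughter:
Sameki: *sogutib
  sogutib → hogutib   [debuccalisation]
  hogutib → hokutib   [unconditioned shift]
  giving Sameki hokutib.
Zoranish: start from *sogutib.
  rule 1 (unconditioned shift): sogutib → sogutiv
  rule 2 (palatalisation): sogutiv → sogusiv
  rule 3: no change — sogusiv
  ⇒ Zoranish sogusiv
No other proto-form is consistent with every reflex, so the reconstruction is *sogutib.

*sogutib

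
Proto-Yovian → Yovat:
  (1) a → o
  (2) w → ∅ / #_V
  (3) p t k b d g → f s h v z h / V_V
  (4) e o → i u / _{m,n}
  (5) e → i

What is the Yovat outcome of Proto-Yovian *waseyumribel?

osiyumrivil

Yovat: start from *waseyumribel.
  rule 1 (vowel merger): waseyumribel → woseyumribel
  rule 2 (glide loss): woseyumribel → oseyumribel
  rule 3 (intervocalic lenition): oseyumribel → oseyumrivel
  rule 4: no change — oseyumrivel
  rule 5 (vowel merger): oseyumrivel → osiyumrivil
  ⇒ Yovat osiyumrivil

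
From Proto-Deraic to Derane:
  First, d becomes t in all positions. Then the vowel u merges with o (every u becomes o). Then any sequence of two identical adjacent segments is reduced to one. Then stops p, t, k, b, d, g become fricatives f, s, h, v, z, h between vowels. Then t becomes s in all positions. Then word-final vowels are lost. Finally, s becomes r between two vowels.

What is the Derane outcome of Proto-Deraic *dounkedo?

Derane: *dounkedo > tounketo > toonketo > tonketo > tonkeso > sonkeso > sonkes  (by unconditioned shift, vowel merger, degemination, intervocalic lenition, unconditioned shift, apocope)

sonkes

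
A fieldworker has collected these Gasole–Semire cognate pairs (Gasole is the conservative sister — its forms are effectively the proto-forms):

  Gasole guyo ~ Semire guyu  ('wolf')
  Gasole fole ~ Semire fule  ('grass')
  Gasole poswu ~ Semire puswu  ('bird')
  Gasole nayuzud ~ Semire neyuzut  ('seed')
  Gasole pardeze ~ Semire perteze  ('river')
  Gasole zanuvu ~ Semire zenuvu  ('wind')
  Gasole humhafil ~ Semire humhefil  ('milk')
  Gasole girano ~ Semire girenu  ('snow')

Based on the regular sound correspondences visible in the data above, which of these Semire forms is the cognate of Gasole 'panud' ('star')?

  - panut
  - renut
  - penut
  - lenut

penut

zanuvu ~ zenuvu, girano ~ girenu — Gasole a corresponds to Semire e after a consonant, before a nasal.
nayuzud ~ neyuzut — Gasole d corresponds to Semire t word-finally.
Applying these to Gasole 'panud':
  panud → penud   (a→e after a consonant, before a nasal)
  penud → penut   (d→t word-finally)
So the Semire cognate is 'penut'.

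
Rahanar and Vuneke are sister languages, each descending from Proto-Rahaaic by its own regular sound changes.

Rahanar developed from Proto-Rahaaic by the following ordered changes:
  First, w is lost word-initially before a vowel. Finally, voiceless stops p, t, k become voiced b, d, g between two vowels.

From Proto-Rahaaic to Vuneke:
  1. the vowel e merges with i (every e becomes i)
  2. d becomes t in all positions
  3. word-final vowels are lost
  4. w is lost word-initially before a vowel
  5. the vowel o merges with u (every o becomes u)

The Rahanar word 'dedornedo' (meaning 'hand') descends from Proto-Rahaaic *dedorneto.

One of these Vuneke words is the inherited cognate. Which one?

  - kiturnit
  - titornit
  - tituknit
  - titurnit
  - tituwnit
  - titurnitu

titurnit

Vuneke: *dedorneto > didornito > titornito > titornit > titurnit  (by vowel merger, unconditioned shift, apocope, vowel merger)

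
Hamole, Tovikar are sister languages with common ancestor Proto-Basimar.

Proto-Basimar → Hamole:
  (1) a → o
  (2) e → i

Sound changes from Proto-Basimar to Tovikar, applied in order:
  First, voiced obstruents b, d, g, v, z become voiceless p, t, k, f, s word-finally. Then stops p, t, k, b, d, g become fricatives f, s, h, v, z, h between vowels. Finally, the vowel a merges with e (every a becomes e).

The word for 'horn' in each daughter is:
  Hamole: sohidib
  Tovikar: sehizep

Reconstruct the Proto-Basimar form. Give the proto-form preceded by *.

Position 2: Hamole has o, Tovikar has e. Taking the neighbouring segments as reconstructed: Hamole o could go back to *a or *o; Tovikar e could go back to *a or *e — the one source consistent with every daughter is *a.
Position 7: Hamole has b, Tovikar has p. Hamole preserves b here (none of its changes turn any other segment into b), so the proto-segment is *b.
Position 6: Hamole has i, Tovikar has e. Taking the neighbouring segments as reconstructed: Hamole i could go back to *e or *i; Tovikar e could go back to *a or *e — the one source consistent with every daughter is *e.
Verify the candidate proto-form against each daughter:
Hamole: start from *sahideb.
  rule 1 (vowel merger): sahideb → sohideb
  rule 2 (vowel merger): sohideb → sohidib
  ⇒ Hamole sohidib
Tovikar: *sahideb
  sahideb → sahidep   [final devoicing]
  sahidep → sahizep   [intervocalic lenition]
  sahizep → sehizep   [vowel merger]
  giving Tovikar sehizep.
*sahideb is the unique common source.

*sahideb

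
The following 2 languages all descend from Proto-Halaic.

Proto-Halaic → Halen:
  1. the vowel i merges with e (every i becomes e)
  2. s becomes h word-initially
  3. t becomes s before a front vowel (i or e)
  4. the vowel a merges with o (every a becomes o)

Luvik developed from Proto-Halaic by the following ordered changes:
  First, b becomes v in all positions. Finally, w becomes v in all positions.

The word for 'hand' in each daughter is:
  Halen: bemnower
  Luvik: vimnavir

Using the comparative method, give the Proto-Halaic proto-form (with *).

*bimnawir

Position 6: Halen has w, Luvik has v. Halen preserves w here (none of its changes turn any other segment into w), so the proto-segment is *w.
Position 1: Halen has b, Luvik has v. Halen preserves b here (none of its changes turn any other segment into b), so the proto-segment is *b.
Verify the candidate proto-form against each daughter:
Halen: start from *bimnawir.
  rule 1 (vowel merger): bimnawir → bemnawer
  rule 2: no change — bemnawer
  rule 3: no change — bemnawer
  rule 4 (vowel merger): bemnawer → bemnower
  ⇒ Halen bemnower
Luvik: start from *bimnawir.
  rule 1 (unconditioned shift): bimnawir → vimnawir
  rule 2 (unconditioned shift): vimnawir → vimnavir
  ⇒ Luvik vimnavir
No other proto-form is consistent with every reflex, so the reconstruction is *bimnawir.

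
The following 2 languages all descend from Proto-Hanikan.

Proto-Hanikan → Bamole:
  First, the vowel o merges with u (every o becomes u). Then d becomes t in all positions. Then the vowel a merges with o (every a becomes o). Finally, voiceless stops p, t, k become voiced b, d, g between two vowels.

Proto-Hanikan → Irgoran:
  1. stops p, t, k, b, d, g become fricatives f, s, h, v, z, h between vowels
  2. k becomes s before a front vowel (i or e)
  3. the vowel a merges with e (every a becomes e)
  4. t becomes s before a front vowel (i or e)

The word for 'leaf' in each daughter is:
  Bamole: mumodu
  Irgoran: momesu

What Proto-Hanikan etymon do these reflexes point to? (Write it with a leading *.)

Position 2: Bamole has u, Irgoran has o. Irgoran preserves o here (none of its changes turn any other segment into o), so the proto-segment is *o.
Position 4: Bamole has o, Irgoran has e. In Bamole, o can only continue *a, so the proto-segment is *a.
Verify the candidate proto-form against each daughter:
Bamole: *momatu
  momatu → mumatu   [vowel merger]
  mumatu (rule 2 does not apply)
  mumatu → mumotu   [vowel merger]
  mumotu → mumodu   [intervocalic voicing]
  giving Bamole mumodu.
Irgoran: *momatu > momasu > momesu  (by intervocalic lenition, vowel merger)
No other proto-form is consistent with every reflex, so the reconstruction is *momatu.

*momatu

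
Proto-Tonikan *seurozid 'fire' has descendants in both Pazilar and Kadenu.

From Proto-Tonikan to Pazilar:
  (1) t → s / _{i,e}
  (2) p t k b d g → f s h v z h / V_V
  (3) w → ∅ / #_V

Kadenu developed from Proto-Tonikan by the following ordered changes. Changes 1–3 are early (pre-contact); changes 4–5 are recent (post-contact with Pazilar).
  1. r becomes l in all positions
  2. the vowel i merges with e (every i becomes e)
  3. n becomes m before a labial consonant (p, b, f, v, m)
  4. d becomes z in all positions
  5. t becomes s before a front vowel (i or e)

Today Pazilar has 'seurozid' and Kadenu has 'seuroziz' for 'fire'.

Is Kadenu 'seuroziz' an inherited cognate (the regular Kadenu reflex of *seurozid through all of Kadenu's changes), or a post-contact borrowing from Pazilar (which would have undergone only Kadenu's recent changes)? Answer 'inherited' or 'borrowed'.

borrowed

If inherited, *seurozid would pass through all of Kadenu's changes:
Kadenu: *seurozid > seulozid > seulozed > seulozez  (by unconditioned shift, vowel merger, unconditioned shift)
If borrowed from Pazilar 'seurozid' after the early changes, it would undergo only the recent ones:
  rule 4 (unconditioned shift): seurozid → seuroziz
  rule 5 (palatalisation): no change (seuroziz)
  ⇒ as a loan: seuroziz
Kadenu 'seuroziz' matches the loan outcome 'seuroziz', not the inherited 'seulozez' — it skipped the early Kadenu changes, so it was borrowed from Pazilar.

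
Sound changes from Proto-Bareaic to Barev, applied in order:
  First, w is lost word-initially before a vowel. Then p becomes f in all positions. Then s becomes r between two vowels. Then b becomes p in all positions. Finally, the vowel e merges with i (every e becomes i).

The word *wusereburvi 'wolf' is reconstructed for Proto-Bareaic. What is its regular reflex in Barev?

Barev: *wusereburvi > usereburvi > urereburvi > urerepurvi > uriripurvi  (by glide loss, rhotacism, unconditioned shift, vowel merger)

uriripurvi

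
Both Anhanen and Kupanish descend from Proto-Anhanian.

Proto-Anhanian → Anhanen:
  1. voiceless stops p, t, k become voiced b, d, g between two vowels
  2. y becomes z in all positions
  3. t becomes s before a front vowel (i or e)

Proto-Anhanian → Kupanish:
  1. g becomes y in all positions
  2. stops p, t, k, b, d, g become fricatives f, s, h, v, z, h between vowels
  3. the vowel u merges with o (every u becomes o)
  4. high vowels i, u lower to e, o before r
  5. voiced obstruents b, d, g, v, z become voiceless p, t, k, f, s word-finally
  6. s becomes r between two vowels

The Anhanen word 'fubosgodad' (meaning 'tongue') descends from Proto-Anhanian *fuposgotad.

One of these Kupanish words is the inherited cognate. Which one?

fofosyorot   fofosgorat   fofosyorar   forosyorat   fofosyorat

Kupanish: *fuposgotad
  fuposgotad → fuposyotad   [unconditioned shift]
  fuposyotad → fufosyosad   [intervocalic lenition]
  fufosyosad → fofosyosad   [vowel merger]
  fofosyosad (rule 4 does not apply)
  fofosyosad → fofosyosat   [final devoicing]
  fofosyosat → fofosyorat   [rhotacism]
  giving Kupanish fofosyorat.
Only 'fofosyorat' matches the regular Kupanish development of *fuposgotad.

fofosyorat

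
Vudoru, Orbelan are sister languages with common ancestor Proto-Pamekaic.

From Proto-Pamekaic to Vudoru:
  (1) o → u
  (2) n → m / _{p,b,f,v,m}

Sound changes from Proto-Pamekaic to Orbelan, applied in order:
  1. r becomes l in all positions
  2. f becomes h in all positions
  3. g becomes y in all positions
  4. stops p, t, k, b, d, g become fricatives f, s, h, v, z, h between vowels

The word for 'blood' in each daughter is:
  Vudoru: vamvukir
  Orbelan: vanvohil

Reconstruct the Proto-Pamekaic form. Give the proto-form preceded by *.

*vanvokir

Position 6: Vudoru has k, Orbelan has h. Vudoru preserves k here (none of its changes turn any other segment into k), so the proto-segment is *k.
Position 3: Vudoru has m, Orbelan has n. Orbelan preserves n here (none of its changes turn any other segment into n), so the proto-segment is *n.
Position 8: Vudoru has r, Orbelan has l. Vudoru preserves r here (none of its changes turn any other segment into r), so the proto-segment is *r.
Verify the candidate proto-form against each daughter:
Vudoru: *vanvokir
  vanvokir → vanvukir   [vowel merger]
  vanvukir → vamvukir   [nasal place assimilation]
  giving Vudoru vamvukir.
Orbelan: *vanvokir > vanvokil > vanvohil  (by unconditioned shift, intervocalic lenition)
*vanvokir is the unique common source.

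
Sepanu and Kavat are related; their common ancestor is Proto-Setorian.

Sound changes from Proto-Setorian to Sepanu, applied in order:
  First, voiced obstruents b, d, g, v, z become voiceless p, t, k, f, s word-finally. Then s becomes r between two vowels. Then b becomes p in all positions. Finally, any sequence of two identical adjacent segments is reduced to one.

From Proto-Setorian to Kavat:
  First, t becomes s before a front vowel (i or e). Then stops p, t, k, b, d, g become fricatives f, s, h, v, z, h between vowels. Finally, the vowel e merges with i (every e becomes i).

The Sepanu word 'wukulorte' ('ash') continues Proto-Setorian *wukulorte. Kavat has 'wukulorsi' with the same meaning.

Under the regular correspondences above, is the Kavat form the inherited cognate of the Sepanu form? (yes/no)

no

Derive the expected Kavat reflex of *wukulorte:
Kavat: start from *wukulorte.
  rule 1 (palatalisation): wukulorte → wukulorse
  rule 2 (intervocalic lenition): wukulorse → wuhulorse
  rule 3 (vowel merger): wuhulorse → wuhulorsi
  ⇒ Kavat wuhulorsi
The regular Kavat reflex would be 'wuhulorsi', but the attested form is 'wukulorsi'. The correspondence is irregular, so they are not cognates (the Kavat form has a different source).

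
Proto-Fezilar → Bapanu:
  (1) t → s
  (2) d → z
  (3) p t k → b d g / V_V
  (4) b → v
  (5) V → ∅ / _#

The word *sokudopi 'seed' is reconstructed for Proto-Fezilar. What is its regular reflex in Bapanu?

Bapanu: *sokudopi > sokuzopi > soguzobi > soguzovi > soguzov  (by unconditioned shift, intervocalic voicing, unconditioned shift, apocope)

soguzov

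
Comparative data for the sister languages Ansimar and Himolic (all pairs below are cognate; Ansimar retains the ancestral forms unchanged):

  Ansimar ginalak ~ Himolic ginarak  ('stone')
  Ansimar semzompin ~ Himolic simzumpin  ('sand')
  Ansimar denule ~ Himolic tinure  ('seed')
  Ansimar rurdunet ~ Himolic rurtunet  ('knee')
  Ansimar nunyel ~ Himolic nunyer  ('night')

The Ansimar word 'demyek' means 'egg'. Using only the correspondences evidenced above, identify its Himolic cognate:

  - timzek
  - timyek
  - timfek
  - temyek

denule ~ tinure — Ansimar d corresponds to Himolic t word-initially before a front vowel.
semzompin ~ simzumpin — Ansimar e corresponds to Himolic i after a consonant, before a nasal.
Applying these to Ansimar 'demyek':
  demyek → temyek   (d→t word-initially before a front vowel)
  temyek → timyek   (e→i after a consonant, before a nasal)
So the Himolic cognate is 'timyek'.

timyek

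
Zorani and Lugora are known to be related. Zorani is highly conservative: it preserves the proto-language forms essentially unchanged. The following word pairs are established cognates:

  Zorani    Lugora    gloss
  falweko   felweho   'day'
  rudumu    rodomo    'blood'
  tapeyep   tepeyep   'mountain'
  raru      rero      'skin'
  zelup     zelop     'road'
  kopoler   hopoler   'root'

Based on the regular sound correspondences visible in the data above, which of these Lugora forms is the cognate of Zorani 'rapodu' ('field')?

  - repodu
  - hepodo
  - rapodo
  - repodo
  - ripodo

tapeyep ~ tepeyep — Zorani a corresponds to Lugora e after a consonant, before a labial obstruent.
rudumu ~ rodomo, raru ~ rero — Zorani u corresponds to Lugora o word-finally.
Applying these to Zorani 'rapodu':
  rapodu → repodu   (a→e after a consonant, before a labial obstruent)
  repodu → repodo   (u→o word-finally)
So the Lugora cognate is 'repodo'.

repodo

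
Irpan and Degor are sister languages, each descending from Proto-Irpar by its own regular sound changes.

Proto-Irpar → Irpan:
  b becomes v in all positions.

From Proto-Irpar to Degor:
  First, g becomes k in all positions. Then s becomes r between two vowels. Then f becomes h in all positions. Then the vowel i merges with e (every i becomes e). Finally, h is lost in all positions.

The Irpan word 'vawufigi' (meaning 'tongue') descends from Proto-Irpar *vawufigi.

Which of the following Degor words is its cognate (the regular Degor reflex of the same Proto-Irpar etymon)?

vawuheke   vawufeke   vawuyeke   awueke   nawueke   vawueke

Degor: start from *vawufigi.
  rule 1 (unconditioned shift): vawufigi → vawufiki
  rule 2: no change — vawufiki
  rule 3 (unconditioned shift): vawufiki → vawuhiki
  rule 4 (vowel merger): vawuhiki → vawuheke
  rule 5 (h-loss): vawuheke → vawueke
  ⇒ Degor vawueke
Only 'vawueke' matches the regular Degor development of *vawufigi.

vawueke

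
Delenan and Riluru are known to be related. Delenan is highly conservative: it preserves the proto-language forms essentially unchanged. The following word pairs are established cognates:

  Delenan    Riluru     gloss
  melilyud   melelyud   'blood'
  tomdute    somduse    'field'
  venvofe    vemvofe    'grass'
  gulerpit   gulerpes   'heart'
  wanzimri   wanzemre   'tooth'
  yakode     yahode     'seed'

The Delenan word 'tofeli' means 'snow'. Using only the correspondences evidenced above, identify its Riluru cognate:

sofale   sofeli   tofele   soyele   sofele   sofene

tomdute ~ somduse — Delenan t corresponds to Riluru s word-initially before a back vowel.
wanzimri ~ wanzemre — Delenan i corresponds to Riluru e word-finally.
Applying these to Delenan 'tofeli':
  tofeli → sofeli   (t→s word-initially before a back vowel)
  sofeli → sofele   (i→e word-finally)
So the Riluru cognate is 'sofele'.

sofele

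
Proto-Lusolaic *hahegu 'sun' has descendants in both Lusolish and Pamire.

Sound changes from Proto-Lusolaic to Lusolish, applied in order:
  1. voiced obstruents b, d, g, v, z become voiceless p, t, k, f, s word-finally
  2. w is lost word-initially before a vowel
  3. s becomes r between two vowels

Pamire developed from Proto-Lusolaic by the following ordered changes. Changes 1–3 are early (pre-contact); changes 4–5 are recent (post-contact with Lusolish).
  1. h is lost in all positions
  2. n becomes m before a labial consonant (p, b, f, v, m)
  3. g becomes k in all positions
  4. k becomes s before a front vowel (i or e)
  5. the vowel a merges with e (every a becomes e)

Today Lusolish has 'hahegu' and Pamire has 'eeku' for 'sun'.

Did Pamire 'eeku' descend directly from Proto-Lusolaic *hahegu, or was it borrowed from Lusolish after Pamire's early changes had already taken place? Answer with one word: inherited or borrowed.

inherited

If inherited, *hahegu would pass through all of Pamire's changes:
Pamire: start from *hahegu.
  rule 1 (h-loss): hahegu → aegu
  rule 2: no change — aegu
  rule 3 (unconditioned shift): aegu → aeku
  rule 4: no change — aeku
  rule 5 (vowel merger): aeku → eeku
  ⇒ Pamire eeku
If borrowed from Lusolish 'hahegu' after the early changes, it would undergo only the recent ones:
  rule 4 (palatalisation): no change (hahegu)
  rule 5 (vowel merger): hahegu → hehegu
  ⇒ as a loan: hehegu
Pamire 'eeku' matches the inherited outcome exactly, so it is an inherited cognate, not a loan.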